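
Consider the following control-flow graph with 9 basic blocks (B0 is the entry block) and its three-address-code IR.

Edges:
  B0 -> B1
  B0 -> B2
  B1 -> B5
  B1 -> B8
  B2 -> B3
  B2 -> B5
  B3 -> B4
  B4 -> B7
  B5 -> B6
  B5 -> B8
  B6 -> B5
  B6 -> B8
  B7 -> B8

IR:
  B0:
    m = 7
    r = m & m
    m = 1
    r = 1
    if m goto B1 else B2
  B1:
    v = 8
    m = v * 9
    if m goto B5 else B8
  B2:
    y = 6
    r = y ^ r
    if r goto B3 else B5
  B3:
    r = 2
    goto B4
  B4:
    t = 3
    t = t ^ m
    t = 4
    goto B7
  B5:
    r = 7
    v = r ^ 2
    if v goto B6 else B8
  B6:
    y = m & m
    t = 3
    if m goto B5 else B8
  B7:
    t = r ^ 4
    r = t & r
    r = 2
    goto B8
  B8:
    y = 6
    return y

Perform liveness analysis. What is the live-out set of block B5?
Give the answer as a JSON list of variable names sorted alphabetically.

Answer: ["m"]

Analysis:
Block summaries:
  B0: def={m,r} ue=∅
  B1: def={m,v} ue=∅
  B2: def={r,y} ue={r}
  B3: def={r} ue=∅
  B4: def={t} ue={m}
  B5: def={r,v} ue=∅
  B6: def={t,y} ue={m}
  B7: def={r,t} ue={r}
  B8: def={y} ue=∅

Liveness:
  B0 li=∅ lo={m,r}
  B1 li=∅ lo={m}
  B2 li={m,r} lo={m}
  B3 li={m} lo={m,r}
  B4 li={m,r} lo={r}
  B5 li={m} lo={m}
  B6 li={m} lo={m}
  B7 li={r} lo=∅
  B8 li=∅ lo=∅

live-out(B5) = ["m"]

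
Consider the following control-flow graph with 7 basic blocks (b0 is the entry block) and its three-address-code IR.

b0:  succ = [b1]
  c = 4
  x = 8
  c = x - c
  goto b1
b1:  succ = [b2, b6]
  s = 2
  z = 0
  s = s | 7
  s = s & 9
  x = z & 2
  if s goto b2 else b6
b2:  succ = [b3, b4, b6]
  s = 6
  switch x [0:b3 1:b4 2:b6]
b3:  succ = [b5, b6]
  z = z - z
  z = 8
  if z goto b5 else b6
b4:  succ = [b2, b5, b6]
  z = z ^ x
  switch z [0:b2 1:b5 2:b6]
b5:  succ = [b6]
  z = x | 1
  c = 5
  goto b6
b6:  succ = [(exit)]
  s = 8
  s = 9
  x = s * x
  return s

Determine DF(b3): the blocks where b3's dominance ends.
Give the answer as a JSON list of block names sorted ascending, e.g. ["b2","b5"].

Answer: ["b5", "b6"]

Working:
idom tree: b1←b0 b2←b1 b3←b2 b4←b2 b5←b2 b6←b1
Join-block Dom:
  b2: preds {b1,b4}: {b0,b1} ∩ {b0,b1,b2,b4} = {b0,b1}; idom=b1
  b5: preds {b3,b4}: {b0,b1,b2,b3} ∩ {b0,b1,b2,b4} = {b0,b1,b2}; idom=b2
  b6: preds {b1,b2,b3,b4,b5}: {b0,b1} ∩ {b0,b1,b2} ∩ {b0,b1,b2,b3} ∩ {b0,b1,b2,b4} ∩ {b0,b1,b2,b5} = {b0,b1}; idom=b1

Frontier:
  join b2 pred b1: · stop@b1
  join b2 pred b4: b4→b2 stop@b1
  join b5 pred b3: b3 stop@b2
  join b5 pred b4: b4 stop@b2
  join b6 pred b1: · stop@b1
  join b6 pred b2: b2 stop@b1
  join b6 pred b3: b3→b2 stop@b1
  join b6 pred b4: b4→b2 stop@b1
  join b6 pred b5: b5→b2 stop@b1
  DF(b0)=∅
  DF(b1)=∅
  DF(b2)={b2,b6}
  DF(b3)={b5,b6}
  DF(b4)={b2,b5,b6}
  DF(b5)={b6}
  DF(b6)=∅

DF(b3) = ["b5", "b6"]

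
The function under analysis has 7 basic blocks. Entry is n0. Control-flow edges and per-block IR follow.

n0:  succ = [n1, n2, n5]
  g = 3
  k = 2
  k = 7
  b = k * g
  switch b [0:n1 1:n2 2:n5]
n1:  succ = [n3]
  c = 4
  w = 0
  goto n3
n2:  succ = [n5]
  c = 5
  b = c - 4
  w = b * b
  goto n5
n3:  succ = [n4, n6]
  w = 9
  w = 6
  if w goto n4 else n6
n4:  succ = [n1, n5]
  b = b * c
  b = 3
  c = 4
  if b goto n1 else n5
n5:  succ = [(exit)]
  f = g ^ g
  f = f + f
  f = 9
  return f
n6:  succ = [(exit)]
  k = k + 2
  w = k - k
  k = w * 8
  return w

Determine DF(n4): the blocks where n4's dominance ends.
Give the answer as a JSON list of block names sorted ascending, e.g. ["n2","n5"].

idom tree: n1←n0 n2←n0 n3←n1 n4←n3 n5←n0 n6←n3
Dom at joins:
  n1: preds {n0,n4}: {n0} ∩ {n0,n1,n3,n4} = {n0}; idom=n0
  n5: preds {n0,n2,n4}: {n0} ∩ {n0,n2} ∩ {n0,n1,n3,n4} = {n0}; idom=n0

DF walk-up:
  n1←n0: walk · to n0
  n1←n4: walk n4→n3→n1 to n0
  n5←n0: walk · to n0
  n5←n2: walk n2 to n0
  n5←n4: walk n4→n3→n1 to n0
  n0: DF=∅
  n1: DF={n1,n5}
  n2: DF={n5}
  n3: DF={n1,n5}
  n4: DF={n1,n5}
  n5: DF=∅
  n6: DF=∅

DF(n4) = ["n1", "n5"]

Answer: ["n1", "n5"]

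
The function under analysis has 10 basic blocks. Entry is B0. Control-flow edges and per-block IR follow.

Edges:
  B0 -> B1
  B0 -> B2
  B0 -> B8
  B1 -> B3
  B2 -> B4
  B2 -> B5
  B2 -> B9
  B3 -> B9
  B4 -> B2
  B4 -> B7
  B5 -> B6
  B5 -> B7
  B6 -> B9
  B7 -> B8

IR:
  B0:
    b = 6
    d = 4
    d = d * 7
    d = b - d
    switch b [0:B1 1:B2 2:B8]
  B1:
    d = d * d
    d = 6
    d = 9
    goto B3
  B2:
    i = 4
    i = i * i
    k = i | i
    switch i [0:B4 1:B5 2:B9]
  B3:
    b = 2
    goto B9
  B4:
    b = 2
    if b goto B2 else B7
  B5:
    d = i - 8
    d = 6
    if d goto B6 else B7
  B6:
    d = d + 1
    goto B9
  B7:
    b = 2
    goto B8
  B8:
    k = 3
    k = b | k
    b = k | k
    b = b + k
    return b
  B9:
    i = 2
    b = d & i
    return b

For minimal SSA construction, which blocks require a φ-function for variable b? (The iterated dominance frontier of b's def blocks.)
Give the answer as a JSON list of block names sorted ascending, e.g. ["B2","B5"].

Answer: ["B2", "B7", "B8", "B9"]

Derivation:
idom tree: B1←B0 B2←B0 B3←B1 B4←B2 B5←B2 B6←B5 B7←B2 B8←B0 B9←B0
Dom∩ at merges:
  B2: preds {B0,B4}: {B0} ∩ {B0,B2,B4} = {B0}; idom=B0
  B7: preds {B4,B5}: {B0,B2,B4} ∩ {B0,B2,B5} = {B0,B2}; idom=B2
  B8: preds {B0,B7}: {B0} ∩ {B0,B2,B7} = {B0}; idom=B0
  B9: preds {B2,B3,B6}: {B0,B2} ∩ {B0,B1,B3} ∩ {B0,B2,B5,B6} = {B0}; idom=B0

DF derivation:
  join B2 pred B0: · stop@B0
  join B2 pred B4: B4→B2 stop@B0
  join B7 pred B4: B4 stop@B2
  join B7 pred B5: B5 stop@B2
  join B8 pred B0: · stop@B0
  join B8 pred B7: B7→B2 stop@B0
  join B9 pred B2: B2 stop@B0
  join B9 pred B3: B3→B1 stop@B0
  join B9 pred B6: B6→B5→B2 stop@B0
  B0 → ∅
  B1 → {B9}
  B2 → {B2,B8,B9}
  B3 → {B9}
  B4 → {B2,B7}
  B5 → {B7,B9}
  B6 → {B9}
  B7 → {B8}
  B8 → ∅
  B9 → ∅

φ for b: defs {B0,B3,B4,B7,B8,B9}
  DF⁺ = {B2,B7,B8,B9}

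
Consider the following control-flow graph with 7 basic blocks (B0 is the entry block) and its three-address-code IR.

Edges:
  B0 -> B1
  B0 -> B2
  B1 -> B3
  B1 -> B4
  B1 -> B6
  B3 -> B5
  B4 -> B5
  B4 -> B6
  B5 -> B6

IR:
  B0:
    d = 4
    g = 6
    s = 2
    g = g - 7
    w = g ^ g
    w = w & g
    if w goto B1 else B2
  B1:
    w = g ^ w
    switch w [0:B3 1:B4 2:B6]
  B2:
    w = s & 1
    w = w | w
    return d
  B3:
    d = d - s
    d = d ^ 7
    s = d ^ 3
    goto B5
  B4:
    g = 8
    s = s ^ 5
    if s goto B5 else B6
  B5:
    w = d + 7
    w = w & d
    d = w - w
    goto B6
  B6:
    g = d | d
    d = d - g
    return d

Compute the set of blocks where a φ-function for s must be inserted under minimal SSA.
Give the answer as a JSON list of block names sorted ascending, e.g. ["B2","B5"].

idom tree: B1←B0 B2←B0 B3←B1 B4←B1 B5←B1 B6←B1
Join-block Dom:
  B5: preds {B3,B4}: {B0,B1,B3} ∩ {B0,B1,B4} = {B0,B1}; idom=B1
  B6: preds {B1,B4,B5}: {B0,B1} ∩ {B0,B1,B4} ∩ {B0,B1,B5} = {B0,B1}; idom=B1

DF derivation:
  join B5 pred B3: B3 stop@B1
  join B5 pred B4: B4 stop@B1
  join B6 pred B1: · stop@B1
  join B6 pred B4: B4 stop@B1
  join B6 pred B5: B5 stop@B1
  B0: DF=∅
  B1: DF=∅
  B2: DF=∅
  B3: DF={B5}
  B4: DF={B5,B6}
  B5: DF={B6}
  B6: DF=∅

φ for s: defs {B0,B3,B4}
  DF⁺ = {B5,B6}

Answer: ["B5", "B6"]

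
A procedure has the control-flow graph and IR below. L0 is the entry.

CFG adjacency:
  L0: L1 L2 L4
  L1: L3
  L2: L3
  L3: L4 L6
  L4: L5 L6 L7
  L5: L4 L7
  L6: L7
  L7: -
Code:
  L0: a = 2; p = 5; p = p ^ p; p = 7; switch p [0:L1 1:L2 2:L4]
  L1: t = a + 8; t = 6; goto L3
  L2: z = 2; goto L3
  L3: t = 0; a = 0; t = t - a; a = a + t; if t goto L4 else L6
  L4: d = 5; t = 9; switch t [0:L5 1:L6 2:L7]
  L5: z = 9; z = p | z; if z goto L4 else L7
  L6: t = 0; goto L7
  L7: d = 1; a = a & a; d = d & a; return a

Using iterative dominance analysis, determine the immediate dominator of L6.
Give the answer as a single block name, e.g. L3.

idom tree: L1←L0 L2←L0 L3←L0 L4←L0 L5←L4 L6←L0 L7←L0
Dom∩ at merges:
  L3: preds {L1,L2}: {L0,L1} ∩ {L0,L2} = {L0}; idom=L0
  L4: preds {L0,L3,L5}: {L0} ∩ {L0,L3} ∩ {L0,L4,L5} = {L0}; idom=L0
  L6: preds {L3,L4}: {L0,L3} ∩ {L0,L4} = {L0}; idom=L0
  L7: preds {L4,L5,L6}: {L0,L4} ∩ {L0,L4,L5} ∩ {L0,L6} = {L0}; idom=L0

idom(L6) = L0

Answer: L0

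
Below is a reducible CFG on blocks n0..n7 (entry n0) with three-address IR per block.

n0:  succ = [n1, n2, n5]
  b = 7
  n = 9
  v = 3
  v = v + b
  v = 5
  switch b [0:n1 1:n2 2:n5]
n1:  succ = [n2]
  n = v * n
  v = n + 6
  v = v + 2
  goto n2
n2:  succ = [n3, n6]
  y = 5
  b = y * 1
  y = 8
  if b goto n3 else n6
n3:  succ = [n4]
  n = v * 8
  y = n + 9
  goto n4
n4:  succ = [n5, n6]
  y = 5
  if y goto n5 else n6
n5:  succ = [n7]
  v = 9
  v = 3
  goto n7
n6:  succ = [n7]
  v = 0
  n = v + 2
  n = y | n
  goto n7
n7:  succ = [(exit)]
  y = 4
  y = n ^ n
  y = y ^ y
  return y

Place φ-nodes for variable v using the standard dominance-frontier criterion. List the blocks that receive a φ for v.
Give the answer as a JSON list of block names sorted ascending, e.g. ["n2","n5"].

Answer: ["n2", "n5", "n7"]

Working:
idom tree: n1←n0 n2←n0 n3←n2 n4←n3 n5←n0 n6←n2 n7←n0
Join-block Dom:
  n2: preds {n0,n1}: {n0} ∩ {n0,n1} = {n0}; idom=n0
  n5: preds {n0,n4}: {n0} ∩ {n0,n2,n3,n4} = {n0}; idom=n0
  n6: preds {n2,n4}: {n0,n2} ∩ {n0,n2,n3,n4} = {n0,n2}; idom=n2
  n7: preds {n5,n6}: {n0,n5} ∩ {n0,n2,n6} = {n0}; idom=n0

Frontier:
  n2←n0: walk · to n0
  n2←n1: walk n1 to n0
  n5←n0: walk · to n0
  n5←n4: walk n4→n3→n2 to n0
  n6←n2: walk · to n2
  n6←n4: walk n4→n3 to n2
  n7←n5: walk n5 to n0
  n7←n6: walk n6→n2 to n0
  n0 → ∅
  n1 → {n2}
  n2 → {n5,n7}
  n3 → {n5,n6}
  n4 → {n5,n6}
  n5 → {n7}
  n6 → {n7}
  n7 → ∅

φ for v: defs {n0,n1,n5,n6}
  DF⁺ = {n2,n5,n7}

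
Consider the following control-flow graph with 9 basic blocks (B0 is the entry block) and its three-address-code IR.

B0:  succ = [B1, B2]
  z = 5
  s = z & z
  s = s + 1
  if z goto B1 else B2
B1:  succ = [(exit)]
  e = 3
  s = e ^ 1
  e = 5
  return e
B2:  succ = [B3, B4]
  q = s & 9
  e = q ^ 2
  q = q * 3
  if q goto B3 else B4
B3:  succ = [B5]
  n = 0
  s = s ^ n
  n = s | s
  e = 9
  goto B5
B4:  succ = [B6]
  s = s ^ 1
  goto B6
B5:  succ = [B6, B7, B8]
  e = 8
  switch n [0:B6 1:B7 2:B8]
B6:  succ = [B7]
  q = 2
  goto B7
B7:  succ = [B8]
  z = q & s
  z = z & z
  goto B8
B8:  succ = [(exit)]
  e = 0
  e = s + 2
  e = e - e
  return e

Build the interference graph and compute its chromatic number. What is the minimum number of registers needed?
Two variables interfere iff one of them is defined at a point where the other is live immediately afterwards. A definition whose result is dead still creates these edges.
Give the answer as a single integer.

Answer: 4

Working:
def/use:
  B0: def={s,z} ue=∅
  B1: def={e,s} ue=∅
  B2: def={e,q} ue={s}
  B3: def={e,n,s} ue={s}
  B4: def={s} ue={s}
  B5: def={e} ue={n}
  B6: def={q} ue=∅
  B7: def={z} ue={q,s}
  B8: def={e} ue={s}

Live sets:
  live B0: ∅→{s}
  live B1: ∅→∅
  live B2: {s}→{q,s}
  live B3: {q,s}→{n,q,s}
  live B4: {s}→{s}
  live B5: {n,q,s}→{q,s}
  live B6: {s}→{q,s}
  live B7: {q,s}→{s}
  live B8: {s}→∅

Interfere edges:
  e — {n,q,s}
  n — {e,q,s}
  q — {e,n,s}
  s — {e,n,q,z}
  z — {s}

Registers:
  {e,n,q,s} pairwise interfere (4-clique) ⇒ χ ≥ 4
  4-colouring: r0={s}  r1={e,z}  r2={n}  r3={q}
  χ = 4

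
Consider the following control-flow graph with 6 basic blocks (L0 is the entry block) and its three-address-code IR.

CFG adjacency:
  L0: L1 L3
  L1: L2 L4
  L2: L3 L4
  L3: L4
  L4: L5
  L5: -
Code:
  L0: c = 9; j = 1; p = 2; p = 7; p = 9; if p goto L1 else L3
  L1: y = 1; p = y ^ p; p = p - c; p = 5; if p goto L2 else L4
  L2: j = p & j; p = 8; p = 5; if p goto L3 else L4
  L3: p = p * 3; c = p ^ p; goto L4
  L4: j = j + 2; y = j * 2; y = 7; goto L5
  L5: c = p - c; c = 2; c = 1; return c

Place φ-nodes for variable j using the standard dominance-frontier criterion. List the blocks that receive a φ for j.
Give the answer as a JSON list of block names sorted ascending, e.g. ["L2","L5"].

Answer: ["L3", "L4"]

Analysis:
idom tree: L1←L0 L2←L1 L3←L0 L4←L0 L5←L4
Join-block Dom:
  L3: preds {L0,L2}: {L0} ∩ {L0,L1,L2} = {L0}; idom=L0
  L4: preds {L1,L2,L3}: {L0,L1} ∩ {L0,L1,L2} ∩ {L0,L3} = {L0}; idom=L0

DF derivation:
  join L3 pred L0: · stop@L0
  join L3 pred L2: L2→L1 stop@L0
  join L4 pred L1: L1 stop@L0
  join L4 pred L2: L2→L1 stop@L0
  join L4 pred L3: L3 stop@L0
  L0: DF=∅
  L1: DF={L3,L4}
  L2: DF={L3,L4}
  L3: DF={L4}
  L4: DF=∅
  L5: DF=∅

φ for j: defs {L0,L2,L4}
  DF⁺ = {L3,L4}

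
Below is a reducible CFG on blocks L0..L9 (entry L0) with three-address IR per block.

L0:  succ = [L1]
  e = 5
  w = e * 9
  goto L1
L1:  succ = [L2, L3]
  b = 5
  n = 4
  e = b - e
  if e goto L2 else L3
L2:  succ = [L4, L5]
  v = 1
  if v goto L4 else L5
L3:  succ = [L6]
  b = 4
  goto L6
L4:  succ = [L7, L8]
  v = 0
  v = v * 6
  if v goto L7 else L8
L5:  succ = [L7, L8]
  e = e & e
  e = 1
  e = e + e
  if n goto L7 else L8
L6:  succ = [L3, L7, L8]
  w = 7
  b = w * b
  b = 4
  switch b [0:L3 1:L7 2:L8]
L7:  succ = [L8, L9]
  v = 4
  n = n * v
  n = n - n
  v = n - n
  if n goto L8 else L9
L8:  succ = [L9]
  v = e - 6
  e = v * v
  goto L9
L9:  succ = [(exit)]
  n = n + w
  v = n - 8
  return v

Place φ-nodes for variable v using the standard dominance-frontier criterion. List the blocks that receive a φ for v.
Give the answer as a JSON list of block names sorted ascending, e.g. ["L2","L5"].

idom tree: L1←L0 L2←L1 L3←L1 L4←L2 L5←L2 L6←L3 L7←L1 L8←L1 L9←L1
Dom∩ at merges:
  L3: preds {L1,L6}: {L0,L1} ∩ {L0,L1,L3,L6} = {L0,L1}; idom=L1
  L7: preds {L4,L5,L6}: {L0,L1,L2,L4} ∩ {L0,L1,L2,L5} ∩ {L0,L1,L3,L6} = {L0,L1}; idom=L1
  L8: preds {L4,L5,L6,L7}: {L0,L1,L2,L4} ∩ {L0,L1,L2,L5} ∩ {L0,L1,L3,L6} ∩ {L0,L1,L7} = {L0,L1}; idom=L1
  L9: preds {L7,L8}: {L0,L1,L7} ∩ {L0,L1,L8} = {L0,L1}; idom=L1

DF derivation:
  L3←L1: walk · to L1
  L3←L6: walk L6→L3 to L1
  L7←L4: walk L4→L2 to L1
  L7←L5: walk L5→L2 to L1
  L7←L6: walk L6→L3 to L1
  L8←L4: walk L4→L2 to L1
  L8←L5: walk L5→L2 to L1
  L8←L6: walk L6→L3 to L1
  L8←L7: walk L7 to L1
  L9←L7: walk L7 to L1
  L9←L8: walk L8 to L1
  DF(L0)=∅
  DF(L1)=∅
  DF(L2)={L7,L8}
  DF(L3)={L3,L7,L8}
  DF(L4)={L7,L8}
  DF(L5)={L7,L8}
  DF(L6)={L3,L7,L8}
  DF(L7)={L8,L9}
  DF(L8)={L9}
  DF(L9)=∅

φ for v: defs {L2,L4,L7,L8,L9}
  DF⁺ = {L7,L8,L9}

Answer: ["L7", "L8", "L9"]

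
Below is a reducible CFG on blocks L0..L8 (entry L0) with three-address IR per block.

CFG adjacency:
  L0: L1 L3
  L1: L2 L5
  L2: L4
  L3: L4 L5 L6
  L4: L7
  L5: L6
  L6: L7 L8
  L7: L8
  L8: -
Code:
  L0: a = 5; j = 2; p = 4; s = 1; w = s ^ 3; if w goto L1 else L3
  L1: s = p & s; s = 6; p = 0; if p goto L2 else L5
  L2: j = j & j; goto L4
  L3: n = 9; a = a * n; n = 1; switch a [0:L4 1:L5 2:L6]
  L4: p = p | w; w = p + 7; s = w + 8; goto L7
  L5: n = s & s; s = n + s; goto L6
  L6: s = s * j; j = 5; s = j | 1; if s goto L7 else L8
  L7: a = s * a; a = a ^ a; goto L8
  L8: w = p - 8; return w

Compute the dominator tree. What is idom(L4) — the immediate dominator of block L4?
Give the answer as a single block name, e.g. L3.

Answer: L0

Working:
idom tree: L1←L0 L2←L1 L3←L0 L4←L0 L5←L0 L6←L0 L7←L0 L8←L0
Dom at joins:
  L4: preds {L2,L3}: {L0,L1,L2} ∩ {L0,L3} = {L0}; idom=L0
  L5: preds {L1,L3}: {L0,L1} ∩ {L0,L3} = {L0}; idom=L0
  L6: preds {L3,L5}: {L0,L3} ∩ {L0,L5} = {L0}; idom=L0
  L7: preds {L4,L6}: {L0,L4} ∩ {L0,L6} = {L0}; idom=L0
  L8: preds {L6,L7}: {L0,L6} ∩ {L0,L7} = {L0}; idom=L0

idom(L4) = L0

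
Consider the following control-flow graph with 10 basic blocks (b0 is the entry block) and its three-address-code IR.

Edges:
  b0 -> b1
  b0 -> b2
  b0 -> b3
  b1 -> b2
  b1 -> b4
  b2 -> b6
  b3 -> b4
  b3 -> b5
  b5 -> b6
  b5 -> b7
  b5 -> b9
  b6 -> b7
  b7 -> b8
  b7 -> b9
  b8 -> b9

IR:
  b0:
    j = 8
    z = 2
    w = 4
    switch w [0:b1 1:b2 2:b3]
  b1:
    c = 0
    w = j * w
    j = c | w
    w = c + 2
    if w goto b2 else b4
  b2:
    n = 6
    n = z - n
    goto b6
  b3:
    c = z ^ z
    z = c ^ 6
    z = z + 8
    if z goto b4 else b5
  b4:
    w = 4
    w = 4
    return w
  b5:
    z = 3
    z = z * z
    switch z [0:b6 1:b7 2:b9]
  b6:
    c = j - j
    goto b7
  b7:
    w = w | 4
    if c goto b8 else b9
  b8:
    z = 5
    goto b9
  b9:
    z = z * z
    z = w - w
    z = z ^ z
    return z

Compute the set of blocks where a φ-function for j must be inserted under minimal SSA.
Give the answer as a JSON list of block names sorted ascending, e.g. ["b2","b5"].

idom tree: b1←b0 b2←b0 b3←b0 b4←b0 b5←b3 b6←b0 b7←b0 b8←b7 b9←b0
Dom at joins:
  b2: preds {b0,b1}: {b0} ∩ {b0,b1} = {b0}; idom=b0
  b4: preds {b1,b3}: {b0,b1} ∩ {b0,b3} = {b0}; idom=b0
  b6: preds {b2,b5}: {b0,b2} ∩ {b0,b3,b5} = {b0}; idom=b0
  b7: preds {b5,b6}: {b0,b3,b5} ∩ {b0,b6} = {b0}; idom=b0
  b9: preds {b5,b7,b8}: {b0,b3,b5} ∩ {b0,b7} ∩ {b0,b7,b8} = {b0}; idom=b0

Frontier:
  join b2 pred b0: · stop@b0
  join b2 pred b1: b1 stop@b0
  join b4 pred b1: b1 stop@b0
  join b4 pred b3: b3 stop@b0
  join b6 pred b2: b2 stop@b0
  join b6 pred b5: b5→b3 stop@b0
  join b7 pred b5: b5→b3 stop@b0
  join b7 pred b6: b6 stop@b0
  join b9 pred b5: b5→b3 stop@b0
  join b9 pred b7: b7 stop@b0
  join b9 pred b8: b8→b7 stop@b0
  b0 → ∅
  b1 → {b2,b4}
  b2 → {b6}
  b3 → {b4,b6,b7,b9}
  b4 → ∅
  b5 → {b6,b7,b9}
  b6 → {b7}
  b7 → {b9}
  b8 → {b9}
  b9 → ∅

φ for j: defs {b0,b1}
  DF⁺ = {b2,b4,b6,b7,b9}

Answer: ["b2", "b4", "b6", "b7", "b9"]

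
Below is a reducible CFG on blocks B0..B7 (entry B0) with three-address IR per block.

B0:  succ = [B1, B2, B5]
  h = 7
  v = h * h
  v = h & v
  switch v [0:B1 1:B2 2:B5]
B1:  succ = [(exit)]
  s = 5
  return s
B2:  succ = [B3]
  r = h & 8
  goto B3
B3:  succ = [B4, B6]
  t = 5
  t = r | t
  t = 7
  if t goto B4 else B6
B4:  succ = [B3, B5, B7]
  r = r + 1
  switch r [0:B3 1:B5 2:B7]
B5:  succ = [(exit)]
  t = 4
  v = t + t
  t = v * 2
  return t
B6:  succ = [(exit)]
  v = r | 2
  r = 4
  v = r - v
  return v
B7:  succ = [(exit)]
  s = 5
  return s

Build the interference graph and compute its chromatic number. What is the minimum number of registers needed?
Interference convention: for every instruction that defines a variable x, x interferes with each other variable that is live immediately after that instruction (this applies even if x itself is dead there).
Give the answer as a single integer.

def/use:
  B0 def {h,v} use ∅
  B1 def {s} use ∅
  B2 def {r} use {h}
  B3 def {t} use {r}
  B4 def {r} use {r}
  B5 def {t,v} use ∅
  B6 def {r,v} use {r}
  B7 def {s} use ∅

Live sets:
  B0: in=∅ out={h}
  B1: in=∅ out=∅
  B2: in={h} out={r}
  B3: in={r} out={r}
  B4: in={r} out={r}
  B5: in=∅ out=∅
  B6: in={r} out=∅
  B7: in=∅ out=∅

Conflict graph:
  h↔{v}
  r↔{t,v}
  s↔∅
  t↔{r}
  v↔{h,r}

Colouring:
  clique {h,v} ⇒ need ≥ 2
  assign h→R0 r→R0 s→R0 t→R1 v→R1 — no edge inside a register ⇒ χ ≤ 2
  χ = 2

Answer: 2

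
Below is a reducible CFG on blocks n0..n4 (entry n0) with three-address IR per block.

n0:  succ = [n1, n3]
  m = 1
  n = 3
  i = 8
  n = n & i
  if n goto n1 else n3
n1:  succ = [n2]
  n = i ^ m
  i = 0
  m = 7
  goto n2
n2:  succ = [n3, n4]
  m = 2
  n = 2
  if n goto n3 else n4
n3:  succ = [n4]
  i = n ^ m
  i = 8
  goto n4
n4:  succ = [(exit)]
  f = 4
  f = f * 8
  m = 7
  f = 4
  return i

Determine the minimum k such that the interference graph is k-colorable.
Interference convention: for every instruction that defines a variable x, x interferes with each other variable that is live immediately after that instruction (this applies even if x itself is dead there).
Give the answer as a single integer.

Per-block:
  n0 def {i,m,n} use ∅
  n1 def {i,m,n} use {i,m}
  n2 def {m,n} use ∅
  n3 def {i} use {m,n}
  n4 def {f,m} use {i}

Live sets:
  n0: in=∅ out={i,m,n}
  n1: in={i,m} out={i}
  n2: in={i} out={i,m,n}
  n3: in={m,n} out={i}
  n4: in={i} out=∅

Interference:
  f — {i}
  i — {f,m,n}
  m — {i,n}
  n — {i,m}

Colouring:
  clique {i,m,n} ⇒ need ≥ 3
  3-colouring: c0={i}  c1={f,m}  c2={n}
  χ = 3

Answer: 3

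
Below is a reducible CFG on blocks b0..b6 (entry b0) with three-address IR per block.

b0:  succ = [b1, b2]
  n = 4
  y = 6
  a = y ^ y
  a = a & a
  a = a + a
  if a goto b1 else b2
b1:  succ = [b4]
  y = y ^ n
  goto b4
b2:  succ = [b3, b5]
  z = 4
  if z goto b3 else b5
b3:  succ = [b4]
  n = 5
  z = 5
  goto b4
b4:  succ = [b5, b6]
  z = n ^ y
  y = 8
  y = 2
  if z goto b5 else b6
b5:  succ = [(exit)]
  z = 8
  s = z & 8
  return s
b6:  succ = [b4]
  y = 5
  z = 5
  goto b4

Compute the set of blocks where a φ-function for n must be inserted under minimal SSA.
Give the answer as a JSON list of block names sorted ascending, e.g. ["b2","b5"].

Answer: ["b4", "b5"]

Analysis:
idom tree: b1←b0 b2←b0 b3←b2 b4←b0 b5←b0 b6←b4
Join-block Dom:
  b4: preds {b1,b3,b6}: {b0,b1} ∩ {b0,b2,b3} ∩ {b0,b4,b6} = {b0}; idom=b0
  b5: preds {b2,b4}: {b0,b2} ∩ {b0,b4} = {b0}; idom=b0

DF derivation:
  join b4 pred b1: b1 stop@b0
  join b4 pred b3: b3→b2 stop@b0
  join b4 pred b6: b6→b4 stop@b0
  join b5 pred b2: b2 stop@b0
  join b5 pred b4: b4 stop@b0
  DF(b0)=∅
  DF(b1)={b4}
  DF(b2)={b4,b5}
  DF(b3)={b4}
  DF(b4)={b4,b5}
  DF(b5)=∅
  DF(b6)={b4}

φ for n: defs {b0,b3}
  DF⁺ = {b4,b5}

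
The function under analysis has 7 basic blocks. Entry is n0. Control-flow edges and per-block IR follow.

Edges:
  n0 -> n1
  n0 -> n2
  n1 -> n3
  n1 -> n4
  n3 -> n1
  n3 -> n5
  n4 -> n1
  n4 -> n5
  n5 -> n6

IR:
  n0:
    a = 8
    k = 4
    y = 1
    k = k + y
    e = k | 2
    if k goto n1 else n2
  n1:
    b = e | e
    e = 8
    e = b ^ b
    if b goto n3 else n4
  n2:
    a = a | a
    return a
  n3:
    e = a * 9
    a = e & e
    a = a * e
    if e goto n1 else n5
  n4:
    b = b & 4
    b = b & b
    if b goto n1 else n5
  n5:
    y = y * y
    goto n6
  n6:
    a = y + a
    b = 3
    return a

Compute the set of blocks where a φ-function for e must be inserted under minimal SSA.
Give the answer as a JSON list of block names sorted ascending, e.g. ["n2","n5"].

idom tree: n1←n0 n2←n0 n3←n1 n4←n1 n5←n1 n6←n5
Dom∩ at merges:
  n1: preds {n0,n3,n4}: {n0} ∩ {n0,n1,n3} ∩ {n0,n1,n4} = {n0}; idom=n0
  n5: preds {n3,n4}: {n0,n1,n3} ∩ {n0,n1,n4} = {n0,n1}; idom=n1

DF walk-up:
  join n1 pred n0: · stop@n0
  join n1 pred n3: n3→n1 stop@n0
  join n1 pred n4: n4→n1 stop@n0
  join n5 pred n3: n3 stop@n1
  join n5 pred n4: n4 stop@n1
  n0 → ∅
  n1 → {n1}
  n2 → ∅
  n3 → {n1,n5}
  n4 → {n1,n5}
  n5 → ∅
  n6 → ∅

φ for e: defs {n0,n1,n3}
  DF⁺ = {n1,n5}

Answer: ["n1", "n5"]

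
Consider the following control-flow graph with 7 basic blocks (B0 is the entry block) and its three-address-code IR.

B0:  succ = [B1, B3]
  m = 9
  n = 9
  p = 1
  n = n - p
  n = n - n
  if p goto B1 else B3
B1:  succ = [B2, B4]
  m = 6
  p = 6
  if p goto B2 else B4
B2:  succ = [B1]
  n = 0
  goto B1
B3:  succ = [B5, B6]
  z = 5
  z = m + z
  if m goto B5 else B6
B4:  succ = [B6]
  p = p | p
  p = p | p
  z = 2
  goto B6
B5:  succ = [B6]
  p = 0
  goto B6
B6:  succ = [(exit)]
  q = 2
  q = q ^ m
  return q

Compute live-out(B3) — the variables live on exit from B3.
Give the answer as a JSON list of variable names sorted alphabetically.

Answer: ["m"]

Working:
Per-block:
  B0: def={m,n,p} ue=∅
  B1: def={m,p} ue=∅
  B2: def={n} ue=∅
  B3: def={z} ue={m}
  B4: def={p,z} ue={p}
  B5: def={p} ue=∅
  B6: def={q} ue={m}

Live sets:
  B0: in=∅ out={m}
  B1: in=∅ out={m,p}
  B2: in=∅ out=∅
  B3: in={m} out={m}
  B4: in={m,p} out={m}
  B5: in={m} out={m}
  B6: in={m} out=∅

live-out(B3) = ["m"]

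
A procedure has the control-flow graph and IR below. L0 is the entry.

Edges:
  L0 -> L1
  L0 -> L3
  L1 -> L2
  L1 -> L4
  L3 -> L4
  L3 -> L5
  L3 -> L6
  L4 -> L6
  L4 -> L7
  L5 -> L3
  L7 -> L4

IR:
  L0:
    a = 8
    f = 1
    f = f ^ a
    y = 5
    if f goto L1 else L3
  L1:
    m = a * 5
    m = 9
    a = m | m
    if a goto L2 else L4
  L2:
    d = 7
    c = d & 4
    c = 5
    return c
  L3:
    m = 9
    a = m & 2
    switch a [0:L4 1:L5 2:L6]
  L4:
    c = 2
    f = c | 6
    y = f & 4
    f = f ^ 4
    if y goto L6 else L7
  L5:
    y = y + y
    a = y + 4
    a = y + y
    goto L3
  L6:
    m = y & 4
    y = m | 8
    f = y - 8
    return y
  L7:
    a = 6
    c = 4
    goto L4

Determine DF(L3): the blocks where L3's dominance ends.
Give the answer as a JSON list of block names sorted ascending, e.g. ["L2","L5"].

Answer: ["L3", "L4", "L6"]

Derivation:
idom tree: L1←L0 L2←L1 L3←L0 L4←L0 L5←L3 L6←L0 L7←L4
Join-block Dom:
  L3: preds {L0,L5}: {L0} ∩ {L0,L3,L5} = {L0}; idom=L0
  L4: preds {L1,L3,L7}: {L0,L1} ∩ {L0,L3} ∩ {L0,L4,L7} = {L0}; idom=L0
  L6: preds {L3,L4}: {L0,L3} ∩ {L0,L4} = {L0}; idom=L0

Frontier:
  join L3 pred L0: · stop@L0
  join L3 pred L5: L5→L3 stop@L0
  join L4 pred L1: L1 stop@L0
  join L4 pred L3: L3 stop@L0
  join L4 pred L7: L7→L4 stop@L0
  join L6 pred L3: L3 stop@L0
  join L6 pred L4: L4 stop@L0
  L0: DF=∅
  L1: DF={L4}
  L2: DF=∅
  L3: DF={L3,L4,L6}
  L4: DF={L4,L6}
  L5: DF={L3}
  L6: DF=∅
  L7: DF={L4}

DF(L3) = ["L3", "L4", "L6"]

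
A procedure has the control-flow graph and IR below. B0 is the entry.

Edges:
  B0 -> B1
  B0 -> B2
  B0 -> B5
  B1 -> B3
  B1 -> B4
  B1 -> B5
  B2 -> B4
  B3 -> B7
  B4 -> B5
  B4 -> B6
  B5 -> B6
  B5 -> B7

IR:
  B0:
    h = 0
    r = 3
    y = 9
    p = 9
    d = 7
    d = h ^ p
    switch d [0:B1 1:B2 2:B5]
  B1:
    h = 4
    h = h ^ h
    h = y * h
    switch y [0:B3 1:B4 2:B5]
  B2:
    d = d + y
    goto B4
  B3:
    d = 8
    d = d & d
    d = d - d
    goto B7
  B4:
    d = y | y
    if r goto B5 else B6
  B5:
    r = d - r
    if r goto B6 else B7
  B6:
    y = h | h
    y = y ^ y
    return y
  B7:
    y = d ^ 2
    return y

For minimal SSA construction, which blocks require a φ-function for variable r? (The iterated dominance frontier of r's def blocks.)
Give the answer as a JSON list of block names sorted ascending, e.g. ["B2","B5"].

Answer: ["B6", "B7"]

Analysis:
idom tree: B1←B0 B2←B0 B3←B1 B4←B0 B5←B0 B6←B0 B7←B0
Dom∩ at merges:
  B4: preds {B1,B2}: {B0,B1} ∩ {B0,B2} = {B0}; idom=B0
  B5: preds {B0,B1,B4}: {B0} ∩ {B0,B1} ∩ {B0,B4} = {B0}; idom=B0
  B6: preds {B4,B5}: {B0,B4} ∩ {B0,B5} = {B0}; idom=B0
  B7: preds {B3,B5}: {B0,B1,B3} ∩ {B0,B5} = {B0}; idom=B0

Frontier:
  join B4 pred B1: B1 stop@B0
  join B4 pred B2: B2 stop@B0
  join B5 pred B0: · stop@B0
  join B5 pred B1: B1 stop@B0
  join B5 pred B4: B4 stop@B0
  join B6 pred B4: B4 stop@B0
  join B6 pred B5: B5 stop@B0
  join B7 pred B3: B3→B1 stop@B0
  join B7 pred B5: B5 stop@B0
  B0 → ∅
  B1 → {B4,B5,B7}
  B2 → {B4}
  B3 → {B7}
  B4 → {B5,B6}
  B5 → {B6,B7}
  B6 → ∅
  B7 → ∅

φ for r: defs {B0,B5}
  DF⁺ = {B6,B7}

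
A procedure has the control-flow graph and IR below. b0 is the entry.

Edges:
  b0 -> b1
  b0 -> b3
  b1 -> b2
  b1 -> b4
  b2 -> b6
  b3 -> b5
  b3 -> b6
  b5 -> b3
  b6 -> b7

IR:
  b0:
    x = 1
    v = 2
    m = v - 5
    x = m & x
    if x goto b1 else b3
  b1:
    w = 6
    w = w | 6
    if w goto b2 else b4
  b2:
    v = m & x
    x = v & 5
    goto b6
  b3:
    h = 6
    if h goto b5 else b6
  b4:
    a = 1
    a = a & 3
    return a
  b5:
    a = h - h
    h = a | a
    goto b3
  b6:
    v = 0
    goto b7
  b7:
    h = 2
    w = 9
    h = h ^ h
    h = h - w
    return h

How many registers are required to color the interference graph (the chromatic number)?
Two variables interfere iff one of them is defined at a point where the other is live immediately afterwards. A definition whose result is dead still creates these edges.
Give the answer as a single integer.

Block summaries:
  b0 def {m,v,x} use ∅
  b1 def {w} use ∅
  b2 def {v,x} use {m,x}
  b3 def {h} use ∅
  b4 def {a} use ∅
  b5 def {a,h} use {h}
  b6 def {v} use ∅
  b7 def {h,w} use ∅

Backward fixpoint:
  live b0: ∅→{m,x}
  live b1: {m,x}→{m,x}
  live b2: {m,x}→∅
  live b3: ∅→{h}
  live b4: ∅→∅
  live b5: {h}→∅
  live b6: ∅→∅
  live b7: ∅→∅

Interfere edges:
  a: ∅
  h: {w}
  m: {w,x}
  v: {x}
  w: {h,m,x}
  x: {m,v,w}

Registers:
  {m,w,x} pairwise interfere (3-clique) ⇒ χ ≥ 3
  assign a→c0 h→c1 m→c2 v→c0 w→c0 x→c1 — no edge inside a register ⇒ χ ≤ 3
  χ = 3

Answer: 3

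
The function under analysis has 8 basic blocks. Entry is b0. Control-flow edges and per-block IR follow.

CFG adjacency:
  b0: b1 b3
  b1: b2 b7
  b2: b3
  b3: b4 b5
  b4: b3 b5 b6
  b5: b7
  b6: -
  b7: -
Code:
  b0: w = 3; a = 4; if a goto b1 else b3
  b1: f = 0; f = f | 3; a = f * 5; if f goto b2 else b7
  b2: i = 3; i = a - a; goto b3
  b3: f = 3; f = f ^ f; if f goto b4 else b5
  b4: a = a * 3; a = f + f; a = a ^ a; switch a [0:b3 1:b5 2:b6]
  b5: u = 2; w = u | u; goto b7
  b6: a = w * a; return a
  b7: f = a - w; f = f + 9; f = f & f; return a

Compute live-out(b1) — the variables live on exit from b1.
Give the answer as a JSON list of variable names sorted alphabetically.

Answer: ["a", "w"]

Derivation:
Block summaries:
  b0 def {a,w} use ∅
  b1 def {a,f} use ∅
  b2 def {i} use {a}
  b3 def {f} use ∅
  b4 def {a} use {a,f}
  b5 def {u,w} use ∅
  b6 def {a} use {a,w}
  b7 def {f} use {a,w}

Liveness:
  b0 li=∅ lo={a,w}
  b1 li={w} lo={a,w}
  b2 li={a,w} lo={a,w}
  b3 li={a,w} lo={a,f,w}
  b4 li={a,f,w} lo={a,w}
  b5 li={a} lo={a,w}
  b6 li={a,w} lo=∅
  b7 li={a,w} lo=∅

live-out(b1) = ["a", "w"]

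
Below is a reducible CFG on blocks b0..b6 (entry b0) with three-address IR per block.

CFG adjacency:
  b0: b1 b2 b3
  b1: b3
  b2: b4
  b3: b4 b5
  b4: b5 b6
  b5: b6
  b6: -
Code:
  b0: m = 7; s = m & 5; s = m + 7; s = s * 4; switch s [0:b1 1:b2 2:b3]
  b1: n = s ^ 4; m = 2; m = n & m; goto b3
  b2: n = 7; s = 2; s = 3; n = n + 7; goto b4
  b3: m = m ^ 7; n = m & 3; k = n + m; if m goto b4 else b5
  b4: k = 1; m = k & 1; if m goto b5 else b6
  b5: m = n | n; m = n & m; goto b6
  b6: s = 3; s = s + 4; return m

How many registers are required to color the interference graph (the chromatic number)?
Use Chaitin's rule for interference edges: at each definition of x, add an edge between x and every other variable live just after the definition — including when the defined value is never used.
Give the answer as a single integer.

Answer: 3

Working:
def/use:
  b0: {m,s} / ∅
  b1: {m,n} / {s}
  b2: {n,s} / ∅
  b3: {k,m,n} / {m}
  b4: {k,m} / ∅
  b5: {m} / {n}
  b6: {s} / {m}

Backward fixpoint:
  b0: in=∅ out={m,s}
  b1: in={s} out={m}
  b2: in=∅ out={n}
  b3: in={m} out={n}
  b4: in={n} out={m,n}
  b5: in={n} out={m}
  b6: in={m} out=∅

Interference:
  k↔{m,n}
  m↔{k,n,s}
  n↔{k,m,s}
  s↔{m,n}

Colouring:
  clique {k,m,n} ⇒ need ≥ 3
  3-colouring: R0={m}  R1={n}  R2={k,s}
  χ = 3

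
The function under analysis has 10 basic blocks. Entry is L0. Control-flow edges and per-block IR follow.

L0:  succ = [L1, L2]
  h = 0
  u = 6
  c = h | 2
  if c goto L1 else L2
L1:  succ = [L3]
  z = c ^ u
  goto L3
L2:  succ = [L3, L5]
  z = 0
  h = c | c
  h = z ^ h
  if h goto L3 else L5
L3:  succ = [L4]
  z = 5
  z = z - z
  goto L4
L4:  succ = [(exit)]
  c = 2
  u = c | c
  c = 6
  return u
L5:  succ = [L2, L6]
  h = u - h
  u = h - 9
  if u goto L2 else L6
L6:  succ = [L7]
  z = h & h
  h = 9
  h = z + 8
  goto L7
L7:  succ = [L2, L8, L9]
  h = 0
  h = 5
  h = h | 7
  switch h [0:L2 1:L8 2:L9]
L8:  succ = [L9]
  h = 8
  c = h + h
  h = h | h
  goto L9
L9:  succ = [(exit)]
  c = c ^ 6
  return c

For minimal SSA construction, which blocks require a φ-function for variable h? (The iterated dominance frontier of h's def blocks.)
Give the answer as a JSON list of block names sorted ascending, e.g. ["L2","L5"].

idom tree: L1←L0 L2←L0 L3←L0 L4←L3 L5←L2 L6←L5 L7←L6 L8←L7 L9←L7
Dom at joins:
  L2: preds {L0,L5,L7}: {L0} ∩ {L0,L2,L5} ∩ {L0,L2,L5,L6,L7} = {L0}; idom=L0
  L3: preds {L1,L2}: {L0,L1} ∩ {L0,L2} = {L0}; idom=L0
  L9: preds {L7,L8}: {L0,L2,L5,L6,L7} ∩ {L0,L2,L5,L6,L7,L8} = {L0,L2,L5,L6,L7}; idom=L7

DF derivation:
  L2←L0: walk · to L0
  L2←L5: walk L5→L2 to L0
  L2←L7: walk L7→L6→L5→L2 to L0
  L3←L1: walk L1 to L0
  L3←L2: walk L2 to L0
  L9←L7: walk · to L7
  L9←L8: walk L8 to L7
  L0: DF=∅
  L1: DF={L3}
  L2: DF={L2,L3}
  L3: DF=∅
  L4: DF=∅
  L5: DF={L2}
  L6: DF={L2}
  L7: DF={L2}
  L8: DF={L9}
  L9: DF=∅

φ for h: defs {L0,L2,L5,L6,L7,L8}
  DF⁺ = {L2,L3,L9}

Answer: ["L2", "L3", "L9"]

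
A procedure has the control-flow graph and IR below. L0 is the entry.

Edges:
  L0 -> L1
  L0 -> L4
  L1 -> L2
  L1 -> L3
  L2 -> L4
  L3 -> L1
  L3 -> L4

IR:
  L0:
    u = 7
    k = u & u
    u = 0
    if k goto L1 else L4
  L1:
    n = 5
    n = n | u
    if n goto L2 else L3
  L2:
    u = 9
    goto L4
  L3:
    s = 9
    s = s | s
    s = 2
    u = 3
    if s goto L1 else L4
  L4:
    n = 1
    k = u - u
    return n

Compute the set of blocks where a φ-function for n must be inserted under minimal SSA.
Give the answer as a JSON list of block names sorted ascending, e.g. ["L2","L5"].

Answer: ["L1", "L4"]

Working:
idom tree: L1←L0 L2←L1 L3←L1 L4←L0
Join-block Dom:
  L1: preds {L0,L3}: {L0} ∩ {L0,L1,L3} = {L0}; idom=L0
  L4: preds {L0,L2,L3}: {L0} ∩ {L0,L1,L2} ∩ {L0,L1,L3} = {L0}; idom=L0

Frontier:
  join L1 pred L0: · stop@L0
  join L1 pred L3: L3→L1 stop@L0
  join L4 pred L0: · stop@L0
  join L4 pred L2: L2→L1 stop@L0
  join L4 pred L3: L3→L1 stop@L0
  L0 → ∅
  L1 → {L1,L4}
  L2 → {L4}
  L3 → {L1,L4}
  L4 → ∅

φ for n: defs {L1,L4}
  DF⁺ = {L1,L4}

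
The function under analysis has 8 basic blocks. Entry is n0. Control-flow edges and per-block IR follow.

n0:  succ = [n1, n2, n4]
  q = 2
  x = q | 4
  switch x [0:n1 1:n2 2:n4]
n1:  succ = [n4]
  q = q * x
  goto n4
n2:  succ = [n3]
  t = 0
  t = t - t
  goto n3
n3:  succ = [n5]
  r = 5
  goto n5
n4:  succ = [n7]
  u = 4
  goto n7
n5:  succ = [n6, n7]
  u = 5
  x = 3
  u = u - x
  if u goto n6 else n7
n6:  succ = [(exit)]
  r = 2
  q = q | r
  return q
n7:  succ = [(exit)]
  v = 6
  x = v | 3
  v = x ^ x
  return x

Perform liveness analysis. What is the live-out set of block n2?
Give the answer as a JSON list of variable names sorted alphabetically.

Answer: ["q"]

Working:
Block summaries:
  n0 def {q,x} use ∅
  n1 def {q} use {q,x}
  n2 def {t} use ∅
  n3 def {r} use ∅
  n4 def {u} use ∅
  n5 def {u,x} use ∅
  n6 def {q,r} use {q}
  n7 def {v,x} use ∅

Backward fixpoint:
  n0: in=∅ out={q,x}
  n1: in={q,x} out=∅
  n2: in={q} out={q}
  n3: in={q} out={q}
  n4: in=∅ out=∅
  n5: in={q} out={q}
  n6: in={q} out=∅
  n7: in=∅ out=∅

live-out(n2) = ["q"]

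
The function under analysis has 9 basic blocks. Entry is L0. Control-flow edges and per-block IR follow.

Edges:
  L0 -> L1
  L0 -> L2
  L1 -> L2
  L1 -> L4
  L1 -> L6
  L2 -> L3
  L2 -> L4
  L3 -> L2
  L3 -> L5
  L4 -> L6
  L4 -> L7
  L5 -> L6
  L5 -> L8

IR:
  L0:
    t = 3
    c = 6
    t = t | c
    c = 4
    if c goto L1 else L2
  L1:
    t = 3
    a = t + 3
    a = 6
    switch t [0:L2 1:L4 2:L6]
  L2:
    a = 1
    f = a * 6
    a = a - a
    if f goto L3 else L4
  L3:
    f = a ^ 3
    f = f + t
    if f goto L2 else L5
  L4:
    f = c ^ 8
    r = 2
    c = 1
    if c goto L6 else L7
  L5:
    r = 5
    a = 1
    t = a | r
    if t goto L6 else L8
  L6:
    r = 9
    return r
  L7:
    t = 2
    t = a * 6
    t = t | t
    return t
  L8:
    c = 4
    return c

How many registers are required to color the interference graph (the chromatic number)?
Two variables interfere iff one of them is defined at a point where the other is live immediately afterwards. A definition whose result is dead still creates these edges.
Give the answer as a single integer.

Block summaries:
  L0: def={c,t} ue=∅
  L1: def={a,t} ue=∅
  L2: def={a,f} ue=∅
  L3: def={f} ue={a,t}
  L4: def={c,f,r} ue={c}
  L5: def={a,r,t} ue=∅
  L6: def={r} ue=∅
  L7: def={t} ue={a}
  L8: def={c} ue=∅

Live sets:
  L0 li=∅ lo={c,t}
  L1 li={c} lo={a,c,t}
  L2 li={c,t} lo={a,c,t}
  L3 li={a,c,t} lo={c,t}
  L4 li={a,c} lo={a}
  L5 li=∅ lo=∅
  L6 li=∅ lo=∅
  L7 li={a} lo=∅
  L8 li=∅ lo=∅

Interfere edges:
  a↔{c,f,r,t}
  c↔{a,f,t}
  f↔{a,c,t}
  r↔{a}
  t↔{a,c,f}

Chromatic number:
  clique {a,c,f,t} ⇒ need ≥ 4
  assign a→R0 c→R1 f→R2 r→R1 t→R3 — no edge inside a register ⇒ χ ≤ 4
  χ = 4

Answer: 4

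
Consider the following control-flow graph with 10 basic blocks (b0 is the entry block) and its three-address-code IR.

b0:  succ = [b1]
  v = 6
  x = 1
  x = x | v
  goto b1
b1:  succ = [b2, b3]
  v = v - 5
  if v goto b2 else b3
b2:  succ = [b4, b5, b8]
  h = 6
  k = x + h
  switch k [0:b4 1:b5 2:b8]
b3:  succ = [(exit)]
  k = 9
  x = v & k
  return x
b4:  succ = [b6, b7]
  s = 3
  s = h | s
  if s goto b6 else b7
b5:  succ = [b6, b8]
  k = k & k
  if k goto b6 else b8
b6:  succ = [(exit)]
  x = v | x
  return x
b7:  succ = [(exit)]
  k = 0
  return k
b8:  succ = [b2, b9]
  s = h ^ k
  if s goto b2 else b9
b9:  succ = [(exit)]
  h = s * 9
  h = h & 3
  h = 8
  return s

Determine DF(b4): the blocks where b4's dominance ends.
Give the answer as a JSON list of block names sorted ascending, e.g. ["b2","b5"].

idom tree: b1←b0 b2←b1 b3←b1 b4←b2 b5←b2 b6←b2 b7←b4 b8←b2 b9←b8
Dom at joins:
  b2: preds {b1,b8}: {b0,b1} ∩ {b0,b1,b2,b8} = {b0,b1}; idom=b1
  b6: preds {b4,b5}: {b0,b1,b2,b4} ∩ {b0,b1,b2,b5} = {b0,b1,b2}; idom=b2
  b8: preds {b2,b5}: {b0,b1,b2} ∩ {b0,b1,b2,b5} = {b0,b1,b2}; idom=b2

DF walk-up:
  b2←b1: walk · to b1
  b2←b8: walk b8→b2 to b1
  b6←b4: walk b4 to b2
  b6←b5: walk b5 to b2
  b8←b2: walk · to b2
  b8←b5: walk b5 to b2
  b0: DF=∅
  b1: DF=∅
  b2: DF={b2}
  b3: DF=∅
  b4: DF={b6}
  b5: DF={b6,b8}
  b6: DF=∅
  b7: DF=∅
  b8: DF={b2}
  b9: DF=∅

DF(b4) = ["b6"]

Answer: ["b6"]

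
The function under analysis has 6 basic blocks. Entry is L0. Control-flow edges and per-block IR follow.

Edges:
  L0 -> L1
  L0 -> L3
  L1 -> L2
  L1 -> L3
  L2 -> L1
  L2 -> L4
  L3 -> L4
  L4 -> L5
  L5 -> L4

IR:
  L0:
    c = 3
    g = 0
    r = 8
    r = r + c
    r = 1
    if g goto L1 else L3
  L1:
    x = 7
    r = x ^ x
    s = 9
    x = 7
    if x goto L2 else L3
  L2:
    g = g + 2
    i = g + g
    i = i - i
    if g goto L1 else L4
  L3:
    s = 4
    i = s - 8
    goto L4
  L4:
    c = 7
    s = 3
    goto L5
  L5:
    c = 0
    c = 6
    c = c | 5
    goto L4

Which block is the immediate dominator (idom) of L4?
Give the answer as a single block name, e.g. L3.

Answer: L0

Working:
idom tree: L1←L0 L2←L1 L3←L0 L4←L0 L5←L4
Join-block Dom:
  L1: preds {L0,L2}: {L0} ∩ {L0,L1,L2} = {L0}; idom=L0
  L3: preds {L0,L1}: {L0} ∩ {L0,L1} = {L0}; idom=L0
  L4: preds {L2,L3,L5}: {L0,L1,L2} ∩ {L0,L3} ∩ {L0,L4,L5} = {L0}; idom=L0

idom(L4) = L0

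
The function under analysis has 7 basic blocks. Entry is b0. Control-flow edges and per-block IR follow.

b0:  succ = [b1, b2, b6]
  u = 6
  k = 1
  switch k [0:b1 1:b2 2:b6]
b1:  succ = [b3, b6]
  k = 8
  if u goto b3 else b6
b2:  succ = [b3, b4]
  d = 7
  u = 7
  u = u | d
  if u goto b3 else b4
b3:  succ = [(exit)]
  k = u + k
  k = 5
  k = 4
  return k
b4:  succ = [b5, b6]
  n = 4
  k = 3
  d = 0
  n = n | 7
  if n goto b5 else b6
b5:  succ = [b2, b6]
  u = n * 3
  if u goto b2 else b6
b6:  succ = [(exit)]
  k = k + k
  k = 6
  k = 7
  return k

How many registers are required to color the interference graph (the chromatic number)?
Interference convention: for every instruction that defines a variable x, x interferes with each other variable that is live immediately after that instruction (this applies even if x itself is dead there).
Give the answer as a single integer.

Answer: 3

Analysis:
Per-block:
  b0: def={k,u} ue=∅
  b1: def={k} ue={u}
  b2: def={d,u} ue=∅
  b3: def={k} ue={k,u}
  b4: def={d,k,n} ue=∅
  b5: def={u} ue={n}
  b6: def={k} ue={k}

Live sets:
  live b0: ∅→{k,u}
  live b1: {u}→{k,u}
  live b2: {k}→{k,u}
  live b3: {k,u}→∅
  live b4: ∅→{k,n}
  live b5: {k,n}→{k}
  live b6: {k}→∅

Interfere edges:
  d↔{k,n,u}
  k↔{d,n,u}
  n↔{d,k}
  u↔{d,k}

Chromatic number:
  lower bound: {d,k,n} mutually conflict ⇒ χ ≥ 3
  assign d→R0 k→R1 n→R2 u→R2 — no edge inside a register ⇒ χ ≤ 3
  χ = 3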